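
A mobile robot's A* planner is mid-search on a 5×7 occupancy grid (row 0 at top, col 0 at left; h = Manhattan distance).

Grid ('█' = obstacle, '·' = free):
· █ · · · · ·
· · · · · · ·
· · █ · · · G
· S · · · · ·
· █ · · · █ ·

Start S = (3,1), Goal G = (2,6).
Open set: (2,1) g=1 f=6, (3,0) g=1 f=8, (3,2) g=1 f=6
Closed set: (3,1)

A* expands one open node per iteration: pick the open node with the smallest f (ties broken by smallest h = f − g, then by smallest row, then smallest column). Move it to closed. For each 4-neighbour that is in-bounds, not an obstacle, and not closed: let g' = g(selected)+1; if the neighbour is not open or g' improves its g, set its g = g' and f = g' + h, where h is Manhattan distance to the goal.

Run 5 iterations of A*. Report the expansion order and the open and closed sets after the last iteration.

step 1: expand (2,1) (f=6, h=5) → closed; open now [(1,1) g=2 f=8, (2,0) g=2 f=8, (3,0) g=1 f=8, (3,2) g=1 f=6]
step 2: expand (3,2) (f=6, h=5) → closed; open now [(1,1) g=2 f=8, (2,0) g=2 f=8, (3,0) g=1 f=8, (3,3) g=2 f=6, (4,2) g=2 f=8]
step 3: expand (3,3) (f=6, h=4) → closed; open now [(1,1) g=2 f=8, (2,0) g=2 f=8, (2,3) g=3 f=6, (3,0) g=1 f=8, (3,4) g=3 f=6, (4,2) g=2 f=8, (4,3) g=3 f=8]
step 4: expand (2,3) (f=6, h=3) → closed; open now [(1,1) g=2 f=8, (1,3) g=4 f=8, (2,0) g=2 f=8, (2,4) g=4 f=6, (3,0) g=1 f=8, (3,4) g=3 f=6, (4,2) g=2 f=8, (4,3) g=3 f=8]
step 5: expand (2,4) (f=6, h=2) → closed; open now [(1,1) g=2 f=8, (1,3) g=4 f=8, (1,4) g=5 f=8, (2,0) g=2 f=8, (2,5) g=5 f=6, (3,0) g=1 f=8, (3,4) g=3 f=6, (4,2) g=2 f=8, (4,3) g=3 f=8]

order=[(2,1) → (3,2) → (3,3) → (2,3) → (2,4)]; open=[(1,1) g=2 f=8, (1,3) g=4 f=8, (1,4) g=5 f=8, (2,0) g=2 f=8, (2,5) g=5 f=6, (3,0) g=1 f=8, (3,4) g=3 f=6, (4,2) g=2 f=8, (4,3) g=3 f=8]; closed=[(2,1), (2,3), (2,4), (3,1), (3,2), (3,3)]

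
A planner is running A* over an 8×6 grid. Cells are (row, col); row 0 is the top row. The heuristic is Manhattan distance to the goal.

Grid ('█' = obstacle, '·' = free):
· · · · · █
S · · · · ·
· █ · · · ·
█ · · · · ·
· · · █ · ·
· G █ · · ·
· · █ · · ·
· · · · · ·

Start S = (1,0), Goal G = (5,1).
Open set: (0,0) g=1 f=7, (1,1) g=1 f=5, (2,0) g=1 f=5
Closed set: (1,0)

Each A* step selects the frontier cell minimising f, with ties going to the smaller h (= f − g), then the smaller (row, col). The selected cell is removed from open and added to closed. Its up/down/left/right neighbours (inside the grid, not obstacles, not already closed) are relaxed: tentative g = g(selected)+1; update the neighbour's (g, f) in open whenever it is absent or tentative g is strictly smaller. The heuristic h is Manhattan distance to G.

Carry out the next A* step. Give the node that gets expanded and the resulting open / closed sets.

expanded=(1,1); open=[(0,0) g=1 f=7, (0,1) g=2 f=7, (1,2) g=2 f=7, (2,0) g=1 f=5]; closed=[(1,0), (1,1)]

step 1: expand (1,1) (f=5, h=4) → closed; open now [(0,0) g=1 f=7, (0,1) g=2 f=7, (1,2) g=2 f=7, (2,0) g=1 f=5]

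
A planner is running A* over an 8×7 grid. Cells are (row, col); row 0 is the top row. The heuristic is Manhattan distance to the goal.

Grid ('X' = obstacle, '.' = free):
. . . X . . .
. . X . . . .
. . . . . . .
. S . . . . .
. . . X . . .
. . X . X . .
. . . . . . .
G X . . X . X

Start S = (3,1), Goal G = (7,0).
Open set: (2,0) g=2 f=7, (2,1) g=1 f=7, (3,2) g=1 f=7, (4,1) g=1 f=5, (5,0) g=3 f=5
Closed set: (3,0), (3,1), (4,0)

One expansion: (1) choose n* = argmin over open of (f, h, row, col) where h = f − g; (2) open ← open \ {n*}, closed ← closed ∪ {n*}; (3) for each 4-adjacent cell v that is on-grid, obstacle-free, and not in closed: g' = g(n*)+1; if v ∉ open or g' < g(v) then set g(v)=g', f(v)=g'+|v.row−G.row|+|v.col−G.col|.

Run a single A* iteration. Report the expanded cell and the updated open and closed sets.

expanded=(5,0); open=[(2,0) g=2 f=7, (2,1) g=1 f=7, (3,2) g=1 f=7, (4,1) g=1 f=5, (5,1) g=4 f=7, (6,0) g=4 f=5]; closed=[(3,0), (3,1), (4,0), (5,0)]

step 1: expand (5,0) (f=5, h=2) → closed; open now [(2,0) g=2 f=7, (2,1) g=1 f=7, (3,2) g=1 f=7, (4,1) g=1 f=5, (5,1) g=4 f=7, (6,0) g=4 f=5]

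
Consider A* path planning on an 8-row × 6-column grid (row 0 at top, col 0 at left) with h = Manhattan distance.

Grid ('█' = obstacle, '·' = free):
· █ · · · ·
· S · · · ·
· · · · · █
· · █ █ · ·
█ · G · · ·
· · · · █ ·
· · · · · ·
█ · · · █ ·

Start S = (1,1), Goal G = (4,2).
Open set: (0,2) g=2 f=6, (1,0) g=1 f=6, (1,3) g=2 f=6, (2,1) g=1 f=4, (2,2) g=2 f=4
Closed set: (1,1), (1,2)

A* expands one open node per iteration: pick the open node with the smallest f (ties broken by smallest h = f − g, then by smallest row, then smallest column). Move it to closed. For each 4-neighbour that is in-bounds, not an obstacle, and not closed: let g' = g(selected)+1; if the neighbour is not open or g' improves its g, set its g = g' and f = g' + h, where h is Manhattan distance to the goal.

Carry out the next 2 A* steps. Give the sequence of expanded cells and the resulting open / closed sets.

order=[(2,2) → (2,1)]; open=[(0,2) g=2 f=6, (1,0) g=1 f=6, (1,3) g=2 f=6, (2,0) g=2 f=6, (2,3) g=3 f=6, (3,1) g=2 f=4]; closed=[(1,1), (1,2), (2,1), (2,2)]

step 1: expand (2,2) (f=4, h=2) → closed; open now [(0,2) g=2 f=6, (1,0) g=1 f=6, (1,3) g=2 f=6, (2,1) g=1 f=4, (2,3) g=3 f=6]
step 2: expand (2,1) (f=4, h=3) → closed; open now [(0,2) g=2 f=6, (1,0) g=1 f=6, (1,3) g=2 f=6, (2,0) g=2 f=6, (2,3) g=3 f=6, (3,1) g=2 f=4]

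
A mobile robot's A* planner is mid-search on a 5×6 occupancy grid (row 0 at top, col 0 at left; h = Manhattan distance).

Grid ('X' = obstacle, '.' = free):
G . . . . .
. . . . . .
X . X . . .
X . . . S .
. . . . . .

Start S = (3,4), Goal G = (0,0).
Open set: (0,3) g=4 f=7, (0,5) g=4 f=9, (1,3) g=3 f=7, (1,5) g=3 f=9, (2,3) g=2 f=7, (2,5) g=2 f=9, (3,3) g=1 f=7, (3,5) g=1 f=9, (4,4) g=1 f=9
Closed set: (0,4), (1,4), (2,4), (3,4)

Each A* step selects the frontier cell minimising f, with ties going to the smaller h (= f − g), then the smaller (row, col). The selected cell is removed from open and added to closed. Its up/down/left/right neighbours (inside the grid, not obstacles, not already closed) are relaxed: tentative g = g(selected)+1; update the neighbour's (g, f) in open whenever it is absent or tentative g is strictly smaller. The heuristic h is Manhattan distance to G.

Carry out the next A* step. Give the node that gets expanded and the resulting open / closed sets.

expanded=(0,3); open=[(0,2) g=5 f=7, (0,5) g=4 f=9, (1,3) g=3 f=7, (1,5) g=3 f=9, (2,3) g=2 f=7, (2,5) g=2 f=9, (3,3) g=1 f=7, (3,5) g=1 f=9, (4,4) g=1 f=9]; closed=[(0,3), (0,4), (1,4), (2,4), (3,4)]

step 1: expand (0,3) (f=7, h=3) → closed; open now [(0,2) g=5 f=7, (0,5) g=4 f=9, (1,3) g=3 f=7, (1,5) g=3 f=9, (2,3) g=2 f=7, (2,5) g=2 f=9, (3,3) g=1 f=7, (3,5) g=1 f=9, (4,4) g=1 f=9]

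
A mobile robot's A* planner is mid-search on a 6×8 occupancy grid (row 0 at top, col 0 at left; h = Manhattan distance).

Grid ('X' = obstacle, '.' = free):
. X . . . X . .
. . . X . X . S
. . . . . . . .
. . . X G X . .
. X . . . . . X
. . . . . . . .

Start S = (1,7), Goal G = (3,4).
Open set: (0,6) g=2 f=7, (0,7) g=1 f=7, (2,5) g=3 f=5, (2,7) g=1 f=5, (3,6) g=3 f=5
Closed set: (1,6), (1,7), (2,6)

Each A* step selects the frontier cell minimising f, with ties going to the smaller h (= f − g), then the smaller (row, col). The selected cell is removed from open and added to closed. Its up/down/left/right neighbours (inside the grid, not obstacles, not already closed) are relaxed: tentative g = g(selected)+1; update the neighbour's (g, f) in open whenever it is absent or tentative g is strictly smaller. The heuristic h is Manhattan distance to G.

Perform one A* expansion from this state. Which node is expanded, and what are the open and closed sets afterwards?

expanded=(2,5); open=[(0,6) g=2 f=7, (0,7) g=1 f=7, (2,4) g=4 f=5, (2,7) g=1 f=5, (3,6) g=3 f=5]; closed=[(1,6), (1,7), (2,5), (2,6)]

step 1: expand (2,5) (f=5, h=2) → closed; open now [(0,6) g=2 f=7, (0,7) g=1 f=7, (2,4) g=4 f=5, (2,7) g=1 f=5, (3,6) g=3 f=5]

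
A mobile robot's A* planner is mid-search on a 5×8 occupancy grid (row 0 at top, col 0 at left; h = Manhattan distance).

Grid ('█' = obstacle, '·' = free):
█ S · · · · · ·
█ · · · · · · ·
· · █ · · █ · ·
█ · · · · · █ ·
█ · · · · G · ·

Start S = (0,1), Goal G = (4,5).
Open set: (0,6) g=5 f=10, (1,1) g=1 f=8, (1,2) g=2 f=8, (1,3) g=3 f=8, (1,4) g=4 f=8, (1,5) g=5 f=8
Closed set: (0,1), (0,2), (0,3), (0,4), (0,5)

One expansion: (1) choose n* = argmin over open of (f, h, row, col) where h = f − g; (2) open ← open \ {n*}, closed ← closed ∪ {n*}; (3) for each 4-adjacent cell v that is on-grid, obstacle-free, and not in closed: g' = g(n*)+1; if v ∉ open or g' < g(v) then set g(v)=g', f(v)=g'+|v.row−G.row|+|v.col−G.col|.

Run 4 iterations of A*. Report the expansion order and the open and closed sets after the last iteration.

step 1: expand (1,5) (f=8, h=3) → closed; open now [(0,6) g=5 f=10, (1,1) g=1 f=8, (1,2) g=2 f=8, (1,3) g=3 f=8, (1,4) g=4 f=8, (1,6) g=6 f=10]
step 2: expand (1,4) (f=8, h=4) → closed; open now [(0,6) g=5 f=10, (1,1) g=1 f=8, (1,2) g=2 f=8, (1,3) g=3 f=8, (1,6) g=6 f=10, (2,4) g=5 f=8]
step 3: expand (2,4) (f=8, h=3) → closed; open now [(0,6) g=5 f=10, (1,1) g=1 f=8, (1,2) g=2 f=8, (1,3) g=3 f=8, (1,6) g=6 f=10, (2,3) g=6 f=10, (3,4) g=6 f=8]
step 4: expand (3,4) (f=8, h=2) → closed; open now [(0,6) g=5 f=10, (1,1) g=1 f=8, (1,2) g=2 f=8, (1,3) g=3 f=8, (1,6) g=6 f=10, (2,3) g=6 f=10, (3,3) g=7 f=10, (3,5) g=7 f=8, (4,4) g=7 f=8]

order=[(1,5) → (1,4) → (2,4) → (3,4)]; open=[(0,6) g=5 f=10, (1,1) g=1 f=8, (1,2) g=2 f=8, (1,3) g=3 f=8, (1,6) g=6 f=10, (2,3) g=6 f=10, (3,3) g=7 f=10, (3,5) g=7 f=8, (4,4) g=7 f=8]; closed=[(0,1), (0,2), (0,3), (0,4), (0,5), (1,4), (1,5), (2,4), (3,4)]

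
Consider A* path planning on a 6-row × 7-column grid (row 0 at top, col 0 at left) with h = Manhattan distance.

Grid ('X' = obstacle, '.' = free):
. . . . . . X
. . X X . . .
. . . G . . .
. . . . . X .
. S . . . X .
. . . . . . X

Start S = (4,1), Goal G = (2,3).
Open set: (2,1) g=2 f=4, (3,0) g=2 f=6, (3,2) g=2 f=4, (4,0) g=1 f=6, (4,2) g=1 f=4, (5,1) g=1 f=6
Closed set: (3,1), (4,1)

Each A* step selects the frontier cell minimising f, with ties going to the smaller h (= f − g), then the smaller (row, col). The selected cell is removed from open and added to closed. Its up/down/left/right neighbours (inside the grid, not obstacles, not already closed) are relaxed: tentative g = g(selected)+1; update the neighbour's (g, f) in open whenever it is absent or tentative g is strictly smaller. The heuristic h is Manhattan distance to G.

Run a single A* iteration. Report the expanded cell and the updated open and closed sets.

step 1: expand (2,1) (f=4, h=2) → closed; open now [(1,1) g=3 f=6, (2,0) g=3 f=6, (2,2) g=3 f=4, (3,0) g=2 f=6, (3,2) g=2 f=4, (4,0) g=1 f=6, (4,2) g=1 f=4, (5,1) g=1 f=6]

expanded=(2,1); open=[(1,1) g=3 f=6, (2,0) g=3 f=6, (2,2) g=3 f=4, (3,0) g=2 f=6, (3,2) g=2 f=4, (4,0) g=1 f=6, (4,2) g=1 f=4, (5,1) g=1 f=6]; closed=[(2,1), (3,1), (4,1)]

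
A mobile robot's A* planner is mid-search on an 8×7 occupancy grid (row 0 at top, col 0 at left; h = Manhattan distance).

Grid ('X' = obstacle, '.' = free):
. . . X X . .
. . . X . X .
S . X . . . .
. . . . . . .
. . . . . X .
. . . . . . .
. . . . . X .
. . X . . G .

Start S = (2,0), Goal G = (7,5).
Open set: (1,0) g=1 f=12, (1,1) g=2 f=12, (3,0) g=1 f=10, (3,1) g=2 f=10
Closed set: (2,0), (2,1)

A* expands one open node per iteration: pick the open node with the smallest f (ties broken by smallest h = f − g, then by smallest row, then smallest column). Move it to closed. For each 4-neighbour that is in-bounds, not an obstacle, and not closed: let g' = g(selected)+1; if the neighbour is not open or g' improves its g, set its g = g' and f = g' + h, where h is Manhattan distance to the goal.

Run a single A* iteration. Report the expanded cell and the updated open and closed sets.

step 1: expand (3,1) (f=10, h=8) → closed; open now [(1,0) g=1 f=12, (1,1) g=2 f=12, (3,0) g=1 f=10, (3,2) g=3 f=10, (4,1) g=3 f=10]

expanded=(3,1); open=[(1,0) g=1 f=12, (1,1) g=2 f=12, (3,0) g=1 f=10, (3,2) g=3 f=10, (4,1) g=3 f=10]; closed=[(2,0), (2,1), (3,1)]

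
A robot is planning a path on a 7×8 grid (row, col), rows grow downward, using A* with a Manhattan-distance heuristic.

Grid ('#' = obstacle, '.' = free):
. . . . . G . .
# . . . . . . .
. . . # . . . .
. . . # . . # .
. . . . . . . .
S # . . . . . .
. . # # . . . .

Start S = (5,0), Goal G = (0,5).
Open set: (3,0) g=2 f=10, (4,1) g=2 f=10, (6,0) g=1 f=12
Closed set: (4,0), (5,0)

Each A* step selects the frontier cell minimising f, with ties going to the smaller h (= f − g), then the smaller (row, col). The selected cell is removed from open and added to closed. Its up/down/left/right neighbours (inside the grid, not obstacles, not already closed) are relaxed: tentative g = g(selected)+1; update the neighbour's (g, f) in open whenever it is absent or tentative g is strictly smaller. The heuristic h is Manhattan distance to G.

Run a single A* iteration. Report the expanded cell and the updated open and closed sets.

expanded=(3,0); open=[(2,0) g=3 f=10, (3,1) g=3 f=10, (4,1) g=2 f=10, (6,0) g=1 f=12]; closed=[(3,0), (4,0), (5,0)]

step 1: expand (3,0) (f=10, h=8) → closed; open now [(2,0) g=3 f=10, (3,1) g=3 f=10, (4,1) g=2 f=10, (6,0) g=1 f=12]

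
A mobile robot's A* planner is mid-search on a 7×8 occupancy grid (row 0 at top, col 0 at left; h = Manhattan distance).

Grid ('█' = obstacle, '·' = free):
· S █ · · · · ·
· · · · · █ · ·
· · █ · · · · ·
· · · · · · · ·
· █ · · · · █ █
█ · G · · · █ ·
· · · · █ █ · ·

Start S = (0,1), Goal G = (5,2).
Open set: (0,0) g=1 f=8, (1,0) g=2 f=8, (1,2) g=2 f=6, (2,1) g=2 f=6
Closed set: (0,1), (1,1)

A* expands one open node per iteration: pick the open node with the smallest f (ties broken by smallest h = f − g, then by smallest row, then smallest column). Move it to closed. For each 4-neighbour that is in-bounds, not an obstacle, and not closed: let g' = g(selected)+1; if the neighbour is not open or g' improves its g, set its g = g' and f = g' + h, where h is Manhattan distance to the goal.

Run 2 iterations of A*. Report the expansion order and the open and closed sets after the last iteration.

order=[(1,2) → (2,1)]; open=[(0,0) g=1 f=8, (1,0) g=2 f=8, (1,3) g=3 f=8, (2,0) g=3 f=8, (3,1) g=3 f=6]; closed=[(0,1), (1,1), (1,2), (2,1)]

step 1: expand (1,2) (f=6, h=4) → closed; open now [(0,0) g=1 f=8, (1,0) g=2 f=8, (1,3) g=3 f=8, (2,1) g=2 f=6]
step 2: expand (2,1) (f=6, h=4) → closed; open now [(0,0) g=1 f=8, (1,0) g=2 f=8, (1,3) g=3 f=8, (2,0) g=3 f=8, (3,1) g=3 f=6]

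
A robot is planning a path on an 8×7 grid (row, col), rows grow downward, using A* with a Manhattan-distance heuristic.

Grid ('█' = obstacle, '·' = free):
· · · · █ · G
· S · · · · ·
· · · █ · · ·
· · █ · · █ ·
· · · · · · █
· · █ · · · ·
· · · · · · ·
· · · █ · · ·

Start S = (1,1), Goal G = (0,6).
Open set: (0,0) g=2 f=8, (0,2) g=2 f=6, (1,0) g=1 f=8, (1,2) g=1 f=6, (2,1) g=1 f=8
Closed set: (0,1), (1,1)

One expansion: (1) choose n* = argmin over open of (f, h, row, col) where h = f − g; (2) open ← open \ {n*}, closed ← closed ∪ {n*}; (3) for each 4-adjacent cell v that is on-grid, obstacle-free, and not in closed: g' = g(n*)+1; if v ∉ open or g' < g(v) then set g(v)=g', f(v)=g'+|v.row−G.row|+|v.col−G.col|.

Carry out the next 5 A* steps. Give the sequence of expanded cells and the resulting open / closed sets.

order=[(0,2) → (0,3) → (1,2) → (1,3) → (1,4)]; open=[(0,0) g=2 f=8, (1,0) g=1 f=8, (1,5) g=4 f=6, (2,1) g=1 f=8, (2,2) g=2 f=8, (2,4) g=4 f=8]; closed=[(0,1), (0,2), (0,3), (1,1), (1,2), (1,3), (1,4)]

step 1: expand (0,2) (f=6, h=4) → closed; open now [(0,0) g=2 f=8, (0,3) g=3 f=6, (1,0) g=1 f=8, (1,2) g=1 f=6, (2,1) g=1 f=8]
step 2: expand (0,3) (f=6, h=3) → closed; open now [(0,0) g=2 f=8, (1,0) g=1 f=8, (1,2) g=1 f=6, (1,3) g=4 f=8, (2,1) g=1 f=8]
step 3: expand (1,2) (f=6, h=5) → closed; open now [(0,0) g=2 f=8, (1,0) g=1 f=8, (1,3) g=2 f=6, (2,1) g=1 f=8, (2,2) g=2 f=8]
step 4: expand (1,3) (f=6, h=4) → closed; open now [(0,0) g=2 f=8, (1,0) g=1 f=8, (1,4) g=3 f=6, (2,1) g=1 f=8, (2,2) g=2 f=8]
step 5: expand (1,4) (f=6, h=3) → closed; open now [(0,0) g=2 f=8, (1,0) g=1 f=8, (1,5) g=4 f=6, (2,1) g=1 f=8, (2,2) g=2 f=8, (2,4) g=4 f=8]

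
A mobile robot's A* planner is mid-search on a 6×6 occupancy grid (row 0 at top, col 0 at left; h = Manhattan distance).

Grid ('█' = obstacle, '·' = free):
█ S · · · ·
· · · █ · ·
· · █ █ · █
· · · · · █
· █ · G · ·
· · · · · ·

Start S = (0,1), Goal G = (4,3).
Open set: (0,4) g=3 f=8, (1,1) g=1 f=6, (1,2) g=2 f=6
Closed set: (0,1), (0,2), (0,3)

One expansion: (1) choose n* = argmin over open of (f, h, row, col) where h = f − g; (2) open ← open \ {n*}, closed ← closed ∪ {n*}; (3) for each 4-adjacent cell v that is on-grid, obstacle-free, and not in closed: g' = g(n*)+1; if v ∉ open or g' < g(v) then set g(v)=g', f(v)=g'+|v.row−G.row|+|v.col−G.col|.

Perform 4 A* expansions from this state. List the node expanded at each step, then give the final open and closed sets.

order=[(1,2) → (1,1) → (2,1) → (3,1)]; open=[(0,4) g=3 f=8, (1,0) g=2 f=8, (2,0) g=3 f=8, (3,0) g=4 f=8, (3,2) g=4 f=6]; closed=[(0,1), (0,2), (0,3), (1,1), (1,2), (2,1), (3,1)]

step 1: expand (1,2) (f=6, h=4) → closed; open now [(0,4) g=3 f=8, (1,1) g=1 f=6]
step 2: expand (1,1) (f=6, h=5) → closed; open now [(0,4) g=3 f=8, (1,0) g=2 f=8, (2,1) g=2 f=6]
step 3: expand (2,1) (f=6, h=4) → closed; open now [(0,4) g=3 f=8, (1,0) g=2 f=8, (2,0) g=3 f=8, (3,1) g=3 f=6]
step 4: expand (3,1) (f=6, h=3) → closed; open now [(0,4) g=3 f=8, (1,0) g=2 f=8, (2,0) g=3 f=8, (3,0) g=4 f=8, (3,2) g=4 f=6]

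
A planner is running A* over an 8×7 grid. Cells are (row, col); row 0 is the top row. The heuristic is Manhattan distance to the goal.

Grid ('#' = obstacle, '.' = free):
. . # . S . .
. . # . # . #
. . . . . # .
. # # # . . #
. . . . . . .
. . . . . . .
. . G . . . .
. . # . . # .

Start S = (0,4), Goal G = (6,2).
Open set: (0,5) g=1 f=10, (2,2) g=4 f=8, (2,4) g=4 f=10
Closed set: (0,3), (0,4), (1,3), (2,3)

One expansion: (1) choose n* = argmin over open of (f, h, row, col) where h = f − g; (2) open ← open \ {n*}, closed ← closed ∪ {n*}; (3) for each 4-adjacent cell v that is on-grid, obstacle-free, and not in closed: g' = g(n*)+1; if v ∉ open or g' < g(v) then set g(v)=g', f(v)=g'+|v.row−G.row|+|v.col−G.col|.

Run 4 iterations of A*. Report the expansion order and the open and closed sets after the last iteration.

order=[(2,2) → (2,1) → (2,4) → (3,4)]; open=[(0,5) g=1 f=10, (1,1) g=6 f=12, (2,0) g=6 f=12, (3,5) g=6 f=12, (4,4) g=6 f=10]; closed=[(0,3), (0,4), (1,3), (2,1), (2,2), (2,3), (2,4), (3,4)]

step 1: expand (2,2) (f=8, h=4) → closed; open now [(0,5) g=1 f=10, (2,1) g=5 f=10, (2,4) g=4 f=10]
step 2: expand (2,1) (f=10, h=5) → closed; open now [(0,5) g=1 f=10, (1,1) g=6 f=12, (2,0) g=6 f=12, (2,4) g=4 f=10]
step 3: expand (2,4) (f=10, h=6) → closed; open now [(0,5) g=1 f=10, (1,1) g=6 f=12, (2,0) g=6 f=12, (3,4) g=5 f=10]
step 4: expand (3,4) (f=10, h=5) → closed; open now [(0,5) g=1 f=10, (1,1) g=6 f=12, (2,0) g=6 f=12, (3,5) g=6 f=12, (4,4) g=6 f=10]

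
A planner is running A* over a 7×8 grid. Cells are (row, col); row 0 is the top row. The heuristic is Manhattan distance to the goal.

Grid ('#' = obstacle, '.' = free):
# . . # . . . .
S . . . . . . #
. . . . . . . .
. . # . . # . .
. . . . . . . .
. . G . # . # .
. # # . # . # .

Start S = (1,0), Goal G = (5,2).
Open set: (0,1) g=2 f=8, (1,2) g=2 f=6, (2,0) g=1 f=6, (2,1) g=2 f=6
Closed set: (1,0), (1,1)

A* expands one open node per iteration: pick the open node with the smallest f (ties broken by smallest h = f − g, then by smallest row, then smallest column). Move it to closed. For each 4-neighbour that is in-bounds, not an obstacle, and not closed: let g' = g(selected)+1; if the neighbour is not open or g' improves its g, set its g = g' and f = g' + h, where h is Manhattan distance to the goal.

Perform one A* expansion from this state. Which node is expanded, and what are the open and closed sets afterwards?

step 1: expand (1,2) (f=6, h=4) → closed; open now [(0,1) g=2 f=8, (0,2) g=3 f=8, (1,3) g=3 f=8, (2,0) g=1 f=6, (2,1) g=2 f=6, (2,2) g=3 f=6]

expanded=(1,2); open=[(0,1) g=2 f=8, (0,2) g=3 f=8, (1,3) g=3 f=8, (2,0) g=1 f=6, (2,1) g=2 f=6, (2,2) g=3 f=6]; closed=[(1,0), (1,1), (1,2)]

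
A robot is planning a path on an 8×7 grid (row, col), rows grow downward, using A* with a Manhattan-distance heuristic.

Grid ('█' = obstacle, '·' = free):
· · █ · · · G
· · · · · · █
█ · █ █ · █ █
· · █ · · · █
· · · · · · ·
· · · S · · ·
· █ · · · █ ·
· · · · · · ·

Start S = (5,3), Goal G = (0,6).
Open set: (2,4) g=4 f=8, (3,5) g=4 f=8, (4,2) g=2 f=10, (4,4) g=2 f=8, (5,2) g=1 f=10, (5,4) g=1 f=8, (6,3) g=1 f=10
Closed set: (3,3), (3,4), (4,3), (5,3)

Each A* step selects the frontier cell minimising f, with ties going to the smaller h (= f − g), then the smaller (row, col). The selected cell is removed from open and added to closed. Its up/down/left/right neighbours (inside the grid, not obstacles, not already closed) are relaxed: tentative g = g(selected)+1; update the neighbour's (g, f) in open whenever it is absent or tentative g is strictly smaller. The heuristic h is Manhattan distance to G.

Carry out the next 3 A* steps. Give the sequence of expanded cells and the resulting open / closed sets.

order=[(2,4) → (1,4) → (0,4)]; open=[(0,3) g=7 f=10, (0,5) g=7 f=8, (1,3) g=6 f=10, (1,5) g=6 f=8, (3,5) g=4 f=8, (4,2) g=2 f=10, (4,4) g=2 f=8, (5,2) g=1 f=10, (5,4) g=1 f=8, (6,3) g=1 f=10]; closed=[(0,4), (1,4), (2,4), (3,3), (3,4), (4,3), (5,3)]

step 1: expand (2,4) (f=8, h=4) → closed; open now [(1,4) g=5 f=8, (3,5) g=4 f=8, (4,2) g=2 f=10, (4,4) g=2 f=8, (5,2) g=1 f=10, (5,4) g=1 f=8, (6,3) g=1 f=10]
step 2: expand (1,4) (f=8, h=3) → closed; open now [(0,4) g=6 f=8, (1,3) g=6 f=10, (1,5) g=6 f=8, (3,5) g=4 f=8, (4,2) g=2 f=10, (4,4) g=2 f=8, (5,2) g=1 f=10, (5,4) g=1 f=8, (6,3) g=1 f=10]
step 3: expand (0,4) (f=8, h=2) → closed; open now [(0,3) g=7 f=10, (0,5) g=7 f=8, (1,3) g=6 f=10, (1,5) g=6 f=8, (3,5) g=4 f=8, (4,2) g=2 f=10, (4,4) g=2 f=8, (5,2) g=1 f=10, (5,4) g=1 f=8, (6,3) g=1 f=10]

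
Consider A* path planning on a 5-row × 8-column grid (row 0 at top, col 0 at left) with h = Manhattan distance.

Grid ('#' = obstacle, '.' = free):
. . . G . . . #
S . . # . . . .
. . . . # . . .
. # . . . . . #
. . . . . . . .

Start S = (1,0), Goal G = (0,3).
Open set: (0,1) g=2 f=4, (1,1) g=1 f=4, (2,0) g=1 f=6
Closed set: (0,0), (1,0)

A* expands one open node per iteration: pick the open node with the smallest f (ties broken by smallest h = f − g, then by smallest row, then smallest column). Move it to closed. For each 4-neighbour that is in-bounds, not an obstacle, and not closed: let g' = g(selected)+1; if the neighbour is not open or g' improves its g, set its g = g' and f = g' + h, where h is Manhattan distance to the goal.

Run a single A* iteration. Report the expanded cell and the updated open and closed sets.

step 1: expand (0,1) (f=4, h=2) → closed; open now [(0,2) g=3 f=4, (1,1) g=1 f=4, (2,0) g=1 f=6]

expanded=(0,1); open=[(0,2) g=3 f=4, (1,1) g=1 f=4, (2,0) g=1 f=6]; closed=[(0,0), (0,1), (1,0)]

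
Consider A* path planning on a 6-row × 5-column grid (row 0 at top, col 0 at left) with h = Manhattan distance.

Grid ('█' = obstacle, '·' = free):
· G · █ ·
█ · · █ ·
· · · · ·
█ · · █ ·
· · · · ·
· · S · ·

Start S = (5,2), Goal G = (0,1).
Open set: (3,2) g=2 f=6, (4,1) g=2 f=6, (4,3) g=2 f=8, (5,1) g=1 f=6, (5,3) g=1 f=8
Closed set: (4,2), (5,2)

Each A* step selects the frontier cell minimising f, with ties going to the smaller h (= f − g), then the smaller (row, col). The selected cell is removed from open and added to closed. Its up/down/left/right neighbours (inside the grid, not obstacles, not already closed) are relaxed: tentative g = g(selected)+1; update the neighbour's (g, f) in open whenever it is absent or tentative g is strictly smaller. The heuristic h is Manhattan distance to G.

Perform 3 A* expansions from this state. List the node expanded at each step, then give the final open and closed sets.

order=[(3,2) → (2,2) → (1,2)]; open=[(0,2) g=5 f=6, (1,1) g=5 f=6, (2,1) g=4 f=6, (2,3) g=4 f=8, (3,1) g=3 f=6, (4,1) g=2 f=6, (4,3) g=2 f=8, (5,1) g=1 f=6, (5,3) g=1 f=8]; closed=[(1,2), (2,2), (3,2), (4,2), (5,2)]

step 1: expand (3,2) (f=6, h=4) → closed; open now [(2,2) g=3 f=6, (3,1) g=3 f=6, (4,1) g=2 f=6, (4,3) g=2 f=8, (5,1) g=1 f=6, (5,3) g=1 f=8]
step 2: expand (2,2) (f=6, h=3) → closed; open now [(1,2) g=4 f=6, (2,1) g=4 f=6, (2,3) g=4 f=8, (3,1) g=3 f=6, (4,1) g=2 f=6, (4,3) g=2 f=8, (5,1) g=1 f=6, (5,3) g=1 f=8]
step 3: expand (1,2) (f=6, h=2) → closed; open now [(0,2) g=5 f=6, (1,1) g=5 f=6, (2,1) g=4 f=6, (2,3) g=4 f=8, (3,1) g=3 f=6, (4,1) g=2 f=6, (4,3) g=2 f=8, (5,1) g=1 f=6, (5,3) g=1 f=8]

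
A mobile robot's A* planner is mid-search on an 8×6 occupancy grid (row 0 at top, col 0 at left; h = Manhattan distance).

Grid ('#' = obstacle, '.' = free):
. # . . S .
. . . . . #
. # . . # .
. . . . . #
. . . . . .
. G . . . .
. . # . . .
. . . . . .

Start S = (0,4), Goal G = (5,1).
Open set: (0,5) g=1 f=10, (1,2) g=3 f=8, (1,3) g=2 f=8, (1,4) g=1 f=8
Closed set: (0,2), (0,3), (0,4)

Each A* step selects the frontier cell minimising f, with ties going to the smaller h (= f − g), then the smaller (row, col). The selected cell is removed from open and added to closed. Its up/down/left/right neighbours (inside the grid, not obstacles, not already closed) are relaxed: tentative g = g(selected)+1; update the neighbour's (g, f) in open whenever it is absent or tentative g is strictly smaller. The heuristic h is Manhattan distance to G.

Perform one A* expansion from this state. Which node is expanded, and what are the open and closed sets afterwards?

expanded=(1,2); open=[(0,5) g=1 f=10, (1,1) g=4 f=8, (1,3) g=2 f=8, (1,4) g=1 f=8, (2,2) g=4 f=8]; closed=[(0,2), (0,3), (0,4), (1,2)]

step 1: expand (1,2) (f=8, h=5) → closed; open now [(0,5) g=1 f=10, (1,1) g=4 f=8, (1,3) g=2 f=8, (1,4) g=1 f=8, (2,2) g=4 f=8]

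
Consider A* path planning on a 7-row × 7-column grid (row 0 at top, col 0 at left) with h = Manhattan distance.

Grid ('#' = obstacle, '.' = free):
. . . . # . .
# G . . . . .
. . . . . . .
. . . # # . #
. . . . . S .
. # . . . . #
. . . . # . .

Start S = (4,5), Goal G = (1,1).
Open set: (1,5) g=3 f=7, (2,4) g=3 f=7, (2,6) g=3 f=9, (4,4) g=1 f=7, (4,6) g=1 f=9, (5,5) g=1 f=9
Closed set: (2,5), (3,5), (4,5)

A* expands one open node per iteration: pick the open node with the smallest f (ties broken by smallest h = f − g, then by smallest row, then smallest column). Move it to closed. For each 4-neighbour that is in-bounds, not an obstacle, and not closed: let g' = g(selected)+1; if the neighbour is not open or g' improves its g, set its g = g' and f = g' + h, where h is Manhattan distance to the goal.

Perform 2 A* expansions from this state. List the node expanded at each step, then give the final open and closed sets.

order=[(1,5) → (1,4)]; open=[(0,5) g=4 f=9, (1,3) g=5 f=7, (1,6) g=4 f=9, (2,4) g=3 f=7, (2,6) g=3 f=9, (4,4) g=1 f=7, (4,6) g=1 f=9, (5,5) g=1 f=9]; closed=[(1,4), (1,5), (2,5), (3,5), (4,5)]

step 1: expand (1,5) (f=7, h=4) → closed; open now [(0,5) g=4 f=9, (1,4) g=4 f=7, (1,6) g=4 f=9, (2,4) g=3 f=7, (2,6) g=3 f=9, (4,4) g=1 f=7, (4,6) g=1 f=9, (5,5) g=1 f=9]
step 2: expand (1,4) (f=7, h=3) → closed; open now [(0,5) g=4 f=9, (1,3) g=5 f=7, (1,6) g=4 f=9, (2,4) g=3 f=7, (2,6) g=3 f=9, (4,4) g=1 f=7, (4,6) g=1 f=9, (5,5) g=1 f=9]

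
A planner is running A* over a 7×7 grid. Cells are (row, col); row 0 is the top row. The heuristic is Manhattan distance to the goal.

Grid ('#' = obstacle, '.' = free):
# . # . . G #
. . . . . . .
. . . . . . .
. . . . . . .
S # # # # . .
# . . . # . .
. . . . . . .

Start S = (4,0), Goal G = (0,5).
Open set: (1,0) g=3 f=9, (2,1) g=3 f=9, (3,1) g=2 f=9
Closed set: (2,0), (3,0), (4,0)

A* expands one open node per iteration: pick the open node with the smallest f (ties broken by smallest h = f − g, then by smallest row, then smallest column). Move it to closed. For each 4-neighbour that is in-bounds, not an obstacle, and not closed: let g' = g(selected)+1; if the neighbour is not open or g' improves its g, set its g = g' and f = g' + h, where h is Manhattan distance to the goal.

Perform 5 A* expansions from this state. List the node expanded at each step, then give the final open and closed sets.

step 1: expand (1,0) (f=9, h=6) → closed; open now [(1,1) g=4 f=9, (2,1) g=3 f=9, (3,1) g=2 f=9]
step 2: expand (1,1) (f=9, h=5) → closed; open now [(0,1) g=5 f=9, (1,2) g=5 f=9, (2,1) g=3 f=9, (3,1) g=2 f=9]
step 3: expand (0,1) (f=9, h=4) → closed; open now [(1,2) g=5 f=9, (2,1) g=3 f=9, (3,1) g=2 f=9]
step 4: expand (1,2) (f=9, h=4) → closed; open now [(1,3) g=6 f=9, (2,1) g=3 f=9, (2,2) g=6 f=11, (3,1) g=2 f=9]
step 5: expand (1,3) (f=9, h=3) → closed; open now [(0,3) g=7 f=9, (1,4) g=7 f=9, (2,1) g=3 f=9, (2,2) g=6 f=11, (2,3) g=7 f=11, (3,1) g=2 f=9]

order=[(1,0) → (1,1) → (0,1) → (1,2) → (1,3)]; open=[(0,3) g=7 f=9, (1,4) g=7 f=9, (2,1) g=3 f=9, (2,2) g=6 f=11, (2,3) g=7 f=11, (3,1) g=2 f=9]; closed=[(0,1), (1,0), (1,1), (1,2), (1,3), (2,0), (3,0), (4,0)]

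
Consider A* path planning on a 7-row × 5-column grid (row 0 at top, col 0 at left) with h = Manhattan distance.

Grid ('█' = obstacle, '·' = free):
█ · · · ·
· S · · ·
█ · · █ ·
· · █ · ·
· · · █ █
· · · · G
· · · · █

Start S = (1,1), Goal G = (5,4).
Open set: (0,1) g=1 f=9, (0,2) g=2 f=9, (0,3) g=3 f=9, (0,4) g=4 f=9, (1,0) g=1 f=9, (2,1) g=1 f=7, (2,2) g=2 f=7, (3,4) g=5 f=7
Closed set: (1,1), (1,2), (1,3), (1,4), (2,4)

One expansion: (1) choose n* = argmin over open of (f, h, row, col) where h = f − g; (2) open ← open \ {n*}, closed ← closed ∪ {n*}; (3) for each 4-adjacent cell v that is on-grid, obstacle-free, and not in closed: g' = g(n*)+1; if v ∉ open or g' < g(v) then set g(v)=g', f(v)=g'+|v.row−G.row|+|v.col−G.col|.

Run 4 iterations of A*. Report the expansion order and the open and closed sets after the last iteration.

order=[(3,4) → (2,2) → (2,1) → (3,1)]; open=[(0,1) g=1 f=9, (0,2) g=2 f=9, (0,3) g=3 f=9, (0,4) g=4 f=9, (1,0) g=1 f=9, (3,0) g=3 f=9, (3,3) g=6 f=9, (4,1) g=3 f=7]; closed=[(1,1), (1,2), (1,3), (1,4), (2,1), (2,2), (2,4), (3,1), (3,4)]

step 1: expand (3,4) (f=7, h=2) → closed; open now [(0,1) g=1 f=9, (0,2) g=2 f=9, (0,3) g=3 f=9, (0,4) g=4 f=9, (1,0) g=1 f=9, (2,1) g=1 f=7, (2,2) g=2 f=7, (3,3) g=6 f=9]
step 2: expand (2,2) (f=7, h=5) → closed; open now [(0,1) g=1 f=9, (0,2) g=2 f=9, (0,3) g=3 f=9, (0,4) g=4 f=9, (1,0) g=1 f=9, (2,1) g=1 f=7, (3,3) g=6 f=9]
step 3: expand (2,1) (f=7, h=6) → closed; open now [(0,1) g=1 f=9, (0,2) g=2 f=9, (0,3) g=3 f=9, (0,4) g=4 f=9, (1,0) g=1 f=9, (3,1) g=2 f=7, (3,3) g=6 f=9]
step 4: expand (3,1) (f=7, h=5) → closed; open now [(0,1) g=1 f=9, (0,2) g=2 f=9, (0,3) g=3 f=9, (0,4) g=4 f=9, (1,0) g=1 f=9, (3,0) g=3 f=9, (3,3) g=6 f=9, (4,1) g=3 f=7]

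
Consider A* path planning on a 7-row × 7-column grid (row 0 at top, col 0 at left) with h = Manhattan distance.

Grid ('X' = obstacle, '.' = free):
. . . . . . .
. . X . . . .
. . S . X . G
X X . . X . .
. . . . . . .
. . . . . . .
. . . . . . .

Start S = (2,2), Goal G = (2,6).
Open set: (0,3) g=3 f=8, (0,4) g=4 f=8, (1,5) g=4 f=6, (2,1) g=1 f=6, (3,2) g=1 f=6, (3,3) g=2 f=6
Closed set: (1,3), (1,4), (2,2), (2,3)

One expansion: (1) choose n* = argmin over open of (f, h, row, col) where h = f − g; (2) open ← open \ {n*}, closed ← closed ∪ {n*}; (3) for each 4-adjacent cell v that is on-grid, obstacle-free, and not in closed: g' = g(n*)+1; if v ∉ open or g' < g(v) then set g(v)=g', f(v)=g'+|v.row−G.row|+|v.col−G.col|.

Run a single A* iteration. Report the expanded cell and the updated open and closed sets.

expanded=(1,5); open=[(0,3) g=3 f=8, (0,4) g=4 f=8, (0,5) g=5 f=8, (1,6) g=5 f=6, (2,1) g=1 f=6, (2,5) g=5 f=6, (3,2) g=1 f=6, (3,3) g=2 f=6]; closed=[(1,3), (1,4), (1,5), (2,2), (2,3)]

step 1: expand (1,5) (f=6, h=2) → closed; open now [(0,3) g=3 f=8, (0,4) g=4 f=8, (0,5) g=5 f=8, (1,6) g=5 f=6, (2,1) g=1 f=6, (2,5) g=5 f=6, (3,2) g=1 f=6, (3,3) g=2 f=6]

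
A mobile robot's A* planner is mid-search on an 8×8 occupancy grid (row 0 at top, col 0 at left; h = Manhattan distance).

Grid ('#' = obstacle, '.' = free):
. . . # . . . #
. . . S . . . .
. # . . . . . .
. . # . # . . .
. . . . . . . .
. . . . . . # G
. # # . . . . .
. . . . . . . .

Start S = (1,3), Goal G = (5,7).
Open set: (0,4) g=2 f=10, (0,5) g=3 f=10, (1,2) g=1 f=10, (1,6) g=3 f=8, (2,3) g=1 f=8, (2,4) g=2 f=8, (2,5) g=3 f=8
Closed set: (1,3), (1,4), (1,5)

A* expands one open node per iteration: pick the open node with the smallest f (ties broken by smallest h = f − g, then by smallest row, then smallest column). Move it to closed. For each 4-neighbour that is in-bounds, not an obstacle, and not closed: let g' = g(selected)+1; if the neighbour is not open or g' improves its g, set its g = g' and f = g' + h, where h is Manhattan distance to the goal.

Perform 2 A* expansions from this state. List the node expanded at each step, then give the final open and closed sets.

step 1: expand (1,6) (f=8, h=5) → closed; open now [(0,4) g=2 f=10, (0,5) g=3 f=10, (0,6) g=4 f=10, (1,2) g=1 f=10, (1,7) g=4 f=8, (2,3) g=1 f=8, (2,4) g=2 f=8, (2,5) g=3 f=8, (2,6) g=4 f=8]
step 2: expand (1,7) (f=8, h=4) → closed; open now [(0,4) g=2 f=10, (0,5) g=3 f=10, (0,6) g=4 f=10, (1,2) g=1 f=10, (2,3) g=1 f=8, (2,4) g=2 f=8, (2,5) g=3 f=8, (2,6) g=4 f=8, (2,7) g=5 f=8]

order=[(1,6) → (1,7)]; open=[(0,4) g=2 f=10, (0,5) g=3 f=10, (0,6) g=4 f=10, (1,2) g=1 f=10, (2,3) g=1 f=8, (2,4) g=2 f=8, (2,5) g=3 f=8, (2,6) g=4 f=8, (2,7) g=5 f=8]; closed=[(1,3), (1,4), (1,5), (1,6), (1,7)]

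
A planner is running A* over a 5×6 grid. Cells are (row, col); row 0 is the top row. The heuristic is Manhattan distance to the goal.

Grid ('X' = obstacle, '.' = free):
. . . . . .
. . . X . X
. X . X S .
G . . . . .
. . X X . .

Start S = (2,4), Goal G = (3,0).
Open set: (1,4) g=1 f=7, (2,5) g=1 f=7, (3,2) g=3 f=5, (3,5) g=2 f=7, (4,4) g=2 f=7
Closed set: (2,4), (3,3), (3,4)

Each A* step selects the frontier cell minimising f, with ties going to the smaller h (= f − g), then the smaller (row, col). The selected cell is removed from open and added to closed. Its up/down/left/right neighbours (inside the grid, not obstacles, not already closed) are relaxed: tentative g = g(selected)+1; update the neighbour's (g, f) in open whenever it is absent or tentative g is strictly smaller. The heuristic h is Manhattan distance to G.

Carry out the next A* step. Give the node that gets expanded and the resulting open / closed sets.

step 1: expand (3,2) (f=5, h=2) → closed; open now [(1,4) g=1 f=7, (2,2) g=4 f=7, (2,5) g=1 f=7, (3,1) g=4 f=5, (3,5) g=2 f=7, (4,4) g=2 f=7]

expanded=(3,2); open=[(1,4) g=1 f=7, (2,2) g=4 f=7, (2,5) g=1 f=7, (3,1) g=4 f=5, (3,5) g=2 f=7, (4,4) g=2 f=7]; closed=[(2,4), (3,2), (3,3), (3,4)]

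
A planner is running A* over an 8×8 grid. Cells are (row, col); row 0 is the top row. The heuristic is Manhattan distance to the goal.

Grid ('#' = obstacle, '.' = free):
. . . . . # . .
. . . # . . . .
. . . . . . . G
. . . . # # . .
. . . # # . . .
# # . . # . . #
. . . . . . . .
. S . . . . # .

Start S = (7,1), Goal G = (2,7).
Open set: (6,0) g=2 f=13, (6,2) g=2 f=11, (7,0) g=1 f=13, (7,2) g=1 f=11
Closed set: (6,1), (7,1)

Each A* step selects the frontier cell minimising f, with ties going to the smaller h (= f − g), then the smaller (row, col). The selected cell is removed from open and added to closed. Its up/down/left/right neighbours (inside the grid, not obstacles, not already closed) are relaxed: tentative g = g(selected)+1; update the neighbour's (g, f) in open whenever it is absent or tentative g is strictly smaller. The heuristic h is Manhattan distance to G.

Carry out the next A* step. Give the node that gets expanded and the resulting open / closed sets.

step 1: expand (6,2) (f=11, h=9) → closed; open now [(5,2) g=3 f=11, (6,0) g=2 f=13, (6,3) g=3 f=11, (7,0) g=1 f=13, (7,2) g=1 f=11]

expanded=(6,2); open=[(5,2) g=3 f=11, (6,0) g=2 f=13, (6,3) g=3 f=11, (7,0) g=1 f=13, (7,2) g=1 f=11]; closed=[(6,1), (6,2), (7,1)]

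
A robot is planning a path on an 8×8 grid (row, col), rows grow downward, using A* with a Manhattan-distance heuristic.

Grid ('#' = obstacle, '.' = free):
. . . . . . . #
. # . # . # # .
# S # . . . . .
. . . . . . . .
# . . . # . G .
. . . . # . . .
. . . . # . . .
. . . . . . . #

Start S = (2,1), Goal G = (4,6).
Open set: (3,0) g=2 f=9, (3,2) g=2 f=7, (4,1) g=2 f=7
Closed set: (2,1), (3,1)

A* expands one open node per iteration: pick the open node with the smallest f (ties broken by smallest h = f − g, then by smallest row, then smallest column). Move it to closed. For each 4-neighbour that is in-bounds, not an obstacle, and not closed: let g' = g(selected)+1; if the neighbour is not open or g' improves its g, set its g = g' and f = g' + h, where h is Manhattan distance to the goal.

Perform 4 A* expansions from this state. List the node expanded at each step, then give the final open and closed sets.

step 1: expand (3,2) (f=7, h=5) → closed; open now [(3,0) g=2 f=9, (3,3) g=3 f=7, (4,1) g=2 f=7, (4,2) g=3 f=7]
step 2: expand (3,3) (f=7, h=4) → closed; open now [(2,3) g=4 f=9, (3,0) g=2 f=9, (3,4) g=4 f=7, (4,1) g=2 f=7, (4,2) g=3 f=7, (4,3) g=4 f=7]
step 3: expand (3,4) (f=7, h=3) → closed; open now [(2,3) g=4 f=9, (2,4) g=5 f=9, (3,0) g=2 f=9, (3,5) g=5 f=7, (4,1) g=2 f=7, (4,2) g=3 f=7, (4,3) g=4 f=7]
step 4: expand (3,5) (f=7, h=2) → closed; open now [(2,3) g=4 f=9, (2,4) g=5 f=9, (2,5) g=6 f=9, (3,0) g=2 f=9, (3,6) g=6 f=7, (4,1) g=2 f=7, (4,2) g=3 f=7, (4,3) g=4 f=7, (4,5) g=6 f=7]

order=[(3,2) → (3,3) → (3,4) → (3,5)]; open=[(2,3) g=4 f=9, (2,4) g=5 f=9, (2,5) g=6 f=9, (3,0) g=2 f=9, (3,6) g=6 f=7, (4,1) g=2 f=7, (4,2) g=3 f=7, (4,3) g=4 f=7, (4,5) g=6 f=7]; closed=[(2,1), (3,1), (3,2), (3,3), (3,4), (3,5)]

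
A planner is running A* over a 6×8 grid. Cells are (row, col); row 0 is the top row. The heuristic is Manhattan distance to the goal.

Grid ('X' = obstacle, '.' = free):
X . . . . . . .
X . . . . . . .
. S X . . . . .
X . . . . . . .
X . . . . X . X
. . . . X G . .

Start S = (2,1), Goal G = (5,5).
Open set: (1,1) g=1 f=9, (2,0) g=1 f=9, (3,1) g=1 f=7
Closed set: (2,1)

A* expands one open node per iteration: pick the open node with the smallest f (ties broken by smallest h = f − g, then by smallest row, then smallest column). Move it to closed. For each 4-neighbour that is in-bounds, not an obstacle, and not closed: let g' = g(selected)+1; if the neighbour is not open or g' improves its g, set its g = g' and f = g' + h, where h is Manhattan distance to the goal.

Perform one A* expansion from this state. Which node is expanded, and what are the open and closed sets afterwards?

step 1: expand (3,1) (f=7, h=6) → closed; open now [(1,1) g=1 f=9, (2,0) g=1 f=9, (3,2) g=2 f=7, (4,1) g=2 f=7]

expanded=(3,1); open=[(1,1) g=1 f=9, (2,0) g=1 f=9, (3,2) g=2 f=7, (4,1) g=2 f=7]; closed=[(2,1), (3,1)]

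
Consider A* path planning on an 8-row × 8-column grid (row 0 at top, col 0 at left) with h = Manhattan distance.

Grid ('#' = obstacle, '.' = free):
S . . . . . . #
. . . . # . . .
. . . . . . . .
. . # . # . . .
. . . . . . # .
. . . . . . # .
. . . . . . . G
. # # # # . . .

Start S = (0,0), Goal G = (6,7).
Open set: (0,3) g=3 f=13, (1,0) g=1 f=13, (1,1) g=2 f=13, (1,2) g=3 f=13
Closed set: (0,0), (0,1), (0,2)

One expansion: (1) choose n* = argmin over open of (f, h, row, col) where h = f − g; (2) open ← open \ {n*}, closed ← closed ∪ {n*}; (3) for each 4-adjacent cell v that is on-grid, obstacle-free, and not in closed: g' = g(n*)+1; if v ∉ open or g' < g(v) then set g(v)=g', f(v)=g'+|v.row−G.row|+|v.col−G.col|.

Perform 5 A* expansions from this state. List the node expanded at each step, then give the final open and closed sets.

order=[(0,3) → (0,4) → (0,5) → (0,6) → (1,6)]; open=[(1,0) g=1 f=13, (1,1) g=2 f=13, (1,2) g=3 f=13, (1,3) g=4 f=13, (1,5) g=6 f=13, (1,7) g=8 f=13, (2,6) g=8 f=13]; closed=[(0,0), (0,1), (0,2), (0,3), (0,4), (0,5), (0,6), (1,6)]

step 1: expand (0,3) (f=13, h=10) → closed; open now [(0,4) g=4 f=13, (1,0) g=1 f=13, (1,1) g=2 f=13, (1,2) g=3 f=13, (1,3) g=4 f=13]
step 2: expand (0,4) (f=13, h=9) → closed; open now [(0,5) g=5 f=13, (1,0) g=1 f=13, (1,1) g=2 f=13, (1,2) g=3 f=13, (1,3) g=4 f=13]
step 3: expand (0,5) (f=13, h=8) → closed; open now [(0,6) g=6 f=13, (1,0) g=1 f=13, (1,1) g=2 f=13, (1,2) g=3 f=13, (1,3) g=4 f=13, (1,5) g=6 f=13]
step 4: expand (0,6) (f=13, h=7) → closed; open now [(1,0) g=1 f=13, (1,1) g=2 f=13, (1,2) g=3 f=13, (1,3) g=4 f=13, (1,5) g=6 f=13, (1,6) g=7 f=13]
step 5: expand (1,6) (f=13, h=6) → closed; open now [(1,0) g=1 f=13, (1,1) g=2 f=13, (1,2) g=3 f=13, (1,3) g=4 f=13, (1,5) g=6 f=13, (1,7) g=8 f=13, (2,6) g=8 f=13]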